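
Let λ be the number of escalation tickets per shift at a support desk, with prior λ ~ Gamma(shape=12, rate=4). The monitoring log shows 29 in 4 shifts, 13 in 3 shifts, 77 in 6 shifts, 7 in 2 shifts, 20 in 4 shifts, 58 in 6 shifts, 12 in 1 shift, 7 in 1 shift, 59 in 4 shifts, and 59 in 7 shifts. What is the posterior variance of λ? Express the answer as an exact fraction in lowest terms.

353/1764

Total count: 29 + 13 + 77 + 7 + 20 + 58 + 12 + 7 + 59 + 59 = 341.
Total exposure: 4 + 3 + 6 + 2 + 4 + 6 + 1 + 1 + 4 + 7 = 38 shifts.
Gamma(α, β) with Poisson data over total exposure Σt gives posterior Gamma(α+Σx, β+Σt) = Gamma(353, 42).
Posterior variance = α'/β'² = 353/1764.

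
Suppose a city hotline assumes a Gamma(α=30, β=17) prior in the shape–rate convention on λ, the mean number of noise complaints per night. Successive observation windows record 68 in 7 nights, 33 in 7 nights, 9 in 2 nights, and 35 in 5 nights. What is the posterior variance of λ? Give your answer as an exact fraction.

Total count: 68 + 33 + 9 + 35 = 145.
Total exposure: 7 + 7 + 2 + 5 = 21 nights.
By Gamma–Poisson conjugacy, the posterior is Gamma(α + Σx, β + Σt) = Gamma(30 + 145, 17 + 21) = Gamma(175, 38).
Posterior variance = α'/β'² = 175/1444.

175/1444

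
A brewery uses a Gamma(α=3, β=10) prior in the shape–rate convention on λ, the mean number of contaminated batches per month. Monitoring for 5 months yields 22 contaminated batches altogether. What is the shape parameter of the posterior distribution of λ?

Total count 22 over total exposure 5 months.
The Gamma prior is conjugate for the Poisson rate, so λ | data ~ Gamma(3+22, 10+5) = Gamma(25, 15).

25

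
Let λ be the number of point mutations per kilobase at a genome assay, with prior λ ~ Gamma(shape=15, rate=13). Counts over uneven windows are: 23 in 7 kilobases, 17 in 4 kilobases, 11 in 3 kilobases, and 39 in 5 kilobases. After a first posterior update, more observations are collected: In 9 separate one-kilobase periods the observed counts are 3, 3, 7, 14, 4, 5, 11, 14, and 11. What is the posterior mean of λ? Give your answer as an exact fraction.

Total count: 23 + 17 + 11 + 39 = 90.
Total exposure: 7 + 4 + 3 + 5 = 19 kilobases.
After the first batch: Gamma(15 + 90, 13 + 19) = Gamma(105, 32).
Total count: 3 + 3 + 7 + 14 + 4 + 5 + 11 + 14 + 11 = 72.
Total exposure: 9 kilobases.
After the second batch: Gamma(105 + 72, 32 + 9) = Gamma(177, 41).
Posterior mean = α'/β' = 177/41.

177/41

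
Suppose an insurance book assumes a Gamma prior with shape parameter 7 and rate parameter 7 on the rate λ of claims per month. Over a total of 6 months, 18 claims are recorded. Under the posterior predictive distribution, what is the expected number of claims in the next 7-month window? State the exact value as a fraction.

175/13

Total count 18 over total exposure 6 months.
Conjugate update: add total count to the shape and total exposure to the rate, giving Gamma(25, 13).
Predictive mean over a 7-month window = T·E[λ|data] = 7·25/13 = 175/13.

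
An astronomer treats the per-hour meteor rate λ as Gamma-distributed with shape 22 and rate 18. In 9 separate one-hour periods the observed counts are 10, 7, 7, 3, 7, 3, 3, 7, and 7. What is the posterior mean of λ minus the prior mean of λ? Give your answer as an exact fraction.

43/27

Total count: 10 + 7 + 7 + 3 + 7 + 3 + 3 + 7 + 7 = 54.
Total exposure: 9 hours.
Gamma(α, β) with Poisson data over total exposure Σt gives posterior Gamma(α+Σx, β+Σt) = Gamma(76, 27).
Posterior mean = 76/27 = 76/27; prior mean = 22/18 = 11/9. Difference = 76/27 − 11/9 = 43/27.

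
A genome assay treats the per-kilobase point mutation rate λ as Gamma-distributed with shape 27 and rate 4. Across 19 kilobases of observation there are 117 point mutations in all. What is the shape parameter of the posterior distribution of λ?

Total count 117 over total exposure 19 kilobases.
Posterior: α' = 27 + 117 = 144, β' = 4 + 19 = 23.

144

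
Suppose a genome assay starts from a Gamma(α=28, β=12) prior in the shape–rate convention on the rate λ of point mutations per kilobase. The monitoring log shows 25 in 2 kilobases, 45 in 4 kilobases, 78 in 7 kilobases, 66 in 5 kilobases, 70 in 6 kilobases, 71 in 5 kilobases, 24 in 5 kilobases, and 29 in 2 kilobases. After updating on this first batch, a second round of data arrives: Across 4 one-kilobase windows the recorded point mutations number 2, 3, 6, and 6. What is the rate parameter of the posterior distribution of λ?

52

Total count: 25 + 45 + 78 + 66 + 70 + 71 + 24 + 29 = 408.
Total exposure: 2 + 4 + 7 + 5 + 6 + 5 + 5 + 2 = 36 kilobases.
After the first batch: Gamma(28 + 408, 12 + 36) = Gamma(436, 48).
Total count: 2 + 3 + 6 + 6 = 17.
Total exposure: 4 kilobases.
After the second batch: Gamma(436 + 17, 48 + 4) = Gamma(453, 52).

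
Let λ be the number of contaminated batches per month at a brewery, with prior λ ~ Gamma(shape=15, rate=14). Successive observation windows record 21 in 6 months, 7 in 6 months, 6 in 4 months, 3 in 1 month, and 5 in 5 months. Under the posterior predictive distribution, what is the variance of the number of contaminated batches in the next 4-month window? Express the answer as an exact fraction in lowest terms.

190/27

Total count: 21 + 7 + 6 + 3 + 5 = 42.
Total exposure: 6 + 6 + 4 + 1 + 5 = 22 months.
Conjugate update: add total count to the shape and total exposure to the rate, giving Gamma(57, 36).
The posterior predictive for a window of length T is Negative Binomial with variance T·α'·(β'+T)/β'² = 4·57·40/1296 = 190/27.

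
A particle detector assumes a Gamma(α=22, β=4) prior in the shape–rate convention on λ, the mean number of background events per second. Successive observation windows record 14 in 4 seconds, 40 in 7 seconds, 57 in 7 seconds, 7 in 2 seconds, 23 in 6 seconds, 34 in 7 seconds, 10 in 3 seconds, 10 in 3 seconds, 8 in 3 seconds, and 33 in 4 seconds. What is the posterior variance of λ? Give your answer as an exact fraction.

Total count: 14 + 40 + 57 + 7 + 23 + 34 + 10 + 10 + 8 + 33 = 236.
Total exposure: 4 + 7 + 7 + 2 + 6 + 7 + 3 + 3 + 3 + 4 = 46 seconds.
The Gamma prior is conjugate for the Poisson rate, so λ | data ~ Gamma(22+236, 4+46) = Gamma(258, 50).
Posterior variance = α'/β'² = 258/2500 = 129/1250.

129/1250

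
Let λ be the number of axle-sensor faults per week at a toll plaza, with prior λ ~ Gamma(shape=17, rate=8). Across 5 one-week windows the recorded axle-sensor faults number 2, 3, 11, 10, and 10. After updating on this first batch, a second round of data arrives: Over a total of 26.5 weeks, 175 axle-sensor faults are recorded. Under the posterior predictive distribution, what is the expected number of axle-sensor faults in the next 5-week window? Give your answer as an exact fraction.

Total count: 2 + 3 + 11 + 10 + 10 = 36.
Total exposure: 5 weeks.
After the first batch: Gamma(17 + 36, 8 + 5) = Gamma(53, 13).
Total count 175 over total exposure 26.5 weeks.
After the second batch: Gamma(53 + 175, 13 + 26.5) = Gamma(228, 79/2).
Predictive mean over a 5-week window = T·E[λ|data] = 5·228/(79/2) = 2280/79.

2280/79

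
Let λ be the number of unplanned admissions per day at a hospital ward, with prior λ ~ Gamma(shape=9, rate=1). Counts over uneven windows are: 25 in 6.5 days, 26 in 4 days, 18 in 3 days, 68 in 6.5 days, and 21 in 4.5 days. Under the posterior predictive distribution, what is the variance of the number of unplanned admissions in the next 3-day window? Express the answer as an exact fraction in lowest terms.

Total count: 25 + 26 + 18 + 68 + 21 = 158.
Total exposure: 6.5 + 4 + 3 + 6.5 + 4.5 = 24.5 days.
By Gamma–Poisson conjugacy, the posterior is Gamma(α + Σx, β + Σt) = Gamma(9 + 158, 1 + 24.5) = Gamma(167, 51/2).
The posterior predictive for a window of length T is Negative Binomial with variance T·α'·(β'+T)/β'² = 3·167·(57/2)/(2601/4) = 6346/289.

6346/289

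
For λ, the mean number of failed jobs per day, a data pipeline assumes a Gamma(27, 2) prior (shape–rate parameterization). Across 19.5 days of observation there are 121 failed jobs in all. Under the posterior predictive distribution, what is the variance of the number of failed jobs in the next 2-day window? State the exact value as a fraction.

27824/1849

Total count 121 over total exposure 19.5 days.
The Gamma prior is conjugate for the Poisson rate, so λ | data ~ Gamma(27+121, 2+19.5) = Gamma(148, 43/2).
The posterior predictive for a window of length T is Negative Binomial with variance T·α'·(β'+T)/β'² = 2·148·(47/2)/(1849/4) = 27824/1849.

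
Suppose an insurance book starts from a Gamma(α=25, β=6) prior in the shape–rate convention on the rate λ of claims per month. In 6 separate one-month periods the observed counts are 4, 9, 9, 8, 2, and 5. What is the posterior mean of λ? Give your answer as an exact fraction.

31/6

Total count: 4 + 9 + 9 + 8 + 2 + 5 = 37.
Total exposure: 6 months.
By Gamma–Poisson conjugacy, the posterior is Gamma(α + Σx, β + Σt) = Gamma(25 + 37, 6 + 6) = Gamma(62, 12).
Posterior mean = α'/β' = 62/12 = 31/6.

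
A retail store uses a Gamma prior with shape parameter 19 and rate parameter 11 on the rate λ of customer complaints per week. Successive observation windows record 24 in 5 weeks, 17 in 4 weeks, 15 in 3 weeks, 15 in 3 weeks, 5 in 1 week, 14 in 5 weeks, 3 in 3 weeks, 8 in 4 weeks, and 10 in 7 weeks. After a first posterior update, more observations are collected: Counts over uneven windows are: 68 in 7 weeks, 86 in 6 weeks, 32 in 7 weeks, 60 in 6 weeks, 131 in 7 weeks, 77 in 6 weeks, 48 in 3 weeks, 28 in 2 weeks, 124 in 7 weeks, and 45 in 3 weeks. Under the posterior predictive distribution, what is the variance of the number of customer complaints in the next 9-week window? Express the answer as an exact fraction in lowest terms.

Total count: 24 + 17 + 15 + 15 + 5 + 14 + 3 + 8 + 10 = 111.
Total exposure: 5 + 4 + 3 + 3 + 1 + 5 + 3 + 4 + 7 = 35 weeks.
After the first batch: Gamma(19 + 111, 11 + 35) = Gamma(130, 46).
Total count: 68 + 86 + 32 + 60 + 131 + 77 + 48 + 28 + 124 + 45 = 699.
Total exposure: 7 + 6 + 7 + 6 + 7 + 6 + 3 + 2 + 7 + 3 = 54 weeks.
After the second batch: Gamma(130 + 699, 46 + 54) = Gamma(829, 100).
The posterior predictive for a window of length T is Negative Binomial with variance T·α'·(β'+T)/β'² = 9·829·109/10000 = 813249/10000.

813249/10000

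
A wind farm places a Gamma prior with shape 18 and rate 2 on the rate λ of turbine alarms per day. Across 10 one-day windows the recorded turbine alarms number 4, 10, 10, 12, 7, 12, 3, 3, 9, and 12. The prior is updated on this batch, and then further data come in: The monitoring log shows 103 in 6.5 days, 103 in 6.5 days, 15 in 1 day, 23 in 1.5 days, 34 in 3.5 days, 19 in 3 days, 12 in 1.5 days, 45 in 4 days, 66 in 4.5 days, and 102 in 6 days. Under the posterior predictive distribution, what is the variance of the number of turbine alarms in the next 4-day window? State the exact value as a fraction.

Total count: 4 + 10 + 10 + 12 + 7 + 12 + 3 + 3 + 9 + 12 = 82.
Total exposure: 10 days.
After the first batch: Gamma(18 + 82, 2 + 10) = Gamma(100, 12).
Total count: 103 + 103 + 15 + 23 + 34 + 19 + 12 + 45 + 66 + 102 = 522.
Total exposure: 6.5 + 6.5 + 1 + 1.5 + 3.5 + 3 + 1.5 + 4 + 4.5 + 6 = 38 days.
After the second batch: Gamma(100 + 522, 12 + 38) = Gamma(622, 50).
The posterior predictive for a window of length T is Negative Binomial with variance T·α'·(β'+T)/β'² = 4·622·54/2500 = 33588/625.

33588/625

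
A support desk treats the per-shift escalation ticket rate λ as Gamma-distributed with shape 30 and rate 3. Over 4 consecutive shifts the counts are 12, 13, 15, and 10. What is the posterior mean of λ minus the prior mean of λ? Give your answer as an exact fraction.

10/7

Total count: 12 + 13 + 15 + 10 = 50.
Total exposure: 4 shifts.
Conjugate update: add total count to the shape and total exposure to the rate, giving Gamma(80, 7).
Posterior mean = 80/7 = 80/7; prior mean = 30/3 = 10. Difference = 80/7 − 10 = 10/7.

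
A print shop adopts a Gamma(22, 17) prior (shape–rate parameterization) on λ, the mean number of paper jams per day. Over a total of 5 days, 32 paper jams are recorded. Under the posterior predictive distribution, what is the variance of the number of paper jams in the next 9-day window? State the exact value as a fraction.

7533/242

Total count 32 over total exposure 5 days.
Gamma(α, β) with Poisson data over total exposure Σt gives posterior Gamma(α+Σx, β+Σt) = Gamma(54, 22).
The posterior predictive for a window of length T is Negative Binomial with variance T·α'·(β'+T)/β'² = 9·54·31/484 = 7533/242.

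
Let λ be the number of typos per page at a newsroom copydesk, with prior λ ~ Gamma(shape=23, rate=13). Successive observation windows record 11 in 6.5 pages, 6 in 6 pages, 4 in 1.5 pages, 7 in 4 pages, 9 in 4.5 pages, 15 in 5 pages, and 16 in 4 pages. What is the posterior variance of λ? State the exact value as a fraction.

Total count: 11 + 6 + 4 + 7 + 9 + 15 + 16 = 68.
Total exposure: 6.5 + 6 + 1.5 + 4 + 4.5 + 5 + 4 = 31.5 pages.
Posterior: α' = 23 + 68 = 91, β' = 13 + 31.5 = 89/2.
Posterior variance = α'/β'² = 91/(7921/4) = 364/7921.

364/7921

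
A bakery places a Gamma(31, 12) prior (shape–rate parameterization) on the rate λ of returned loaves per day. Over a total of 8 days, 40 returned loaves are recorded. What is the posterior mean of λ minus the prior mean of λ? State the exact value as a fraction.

29/30

Total count 40 over total exposure 8 days.
The Gamma prior is conjugate for the Poisson rate, so λ | data ~ Gamma(31+40, 12+8) = Gamma(71, 20).
Posterior mean = 71/20 = 71/20; prior mean = 31/12 = 31/12. Difference = 71/20 − 31/12 = 29/30.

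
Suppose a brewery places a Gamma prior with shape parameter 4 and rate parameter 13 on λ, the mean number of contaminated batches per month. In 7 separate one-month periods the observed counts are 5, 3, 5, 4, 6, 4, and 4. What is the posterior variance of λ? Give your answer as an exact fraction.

7/80

Total count: 5 + 3 + 5 + 4 + 6 + 4 + 4 = 31.
Total exposure: 7 months.
The Gamma prior is conjugate for the Poisson rate, so λ | data ~ Gamma(4+31, 13+7) = Gamma(35, 20).
Posterior variance = α'/β'² = 35/400 = 7/80.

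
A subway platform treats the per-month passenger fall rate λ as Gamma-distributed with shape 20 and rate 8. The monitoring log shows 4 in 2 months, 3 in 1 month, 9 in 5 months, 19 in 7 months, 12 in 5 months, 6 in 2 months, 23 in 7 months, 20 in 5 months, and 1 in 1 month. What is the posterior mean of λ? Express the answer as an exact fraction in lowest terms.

Total count: 4 + 3 + 9 + 19 + 12 + 6 + 23 + 20 + 1 = 97.
Total exposure: 2 + 1 + 5 + 7 + 5 + 2 + 7 + 5 + 1 = 35 months.
The Gamma prior is conjugate for the Poisson rate, so λ | data ~ Gamma(20+97, 8+35) = Gamma(117, 43).
Posterior mean = α'/β' = 117/43.

117/43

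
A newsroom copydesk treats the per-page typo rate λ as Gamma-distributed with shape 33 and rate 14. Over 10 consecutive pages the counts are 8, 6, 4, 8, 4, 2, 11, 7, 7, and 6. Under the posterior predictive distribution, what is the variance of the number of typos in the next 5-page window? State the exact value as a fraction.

145/6

Total count: 8 + 6 + 4 + 8 + 4 + 2 + 11 + 7 + 7 + 6 = 63.
Total exposure: 10 pages.
Conjugate update: add total count to the shape and total exposure to the rate, giving Gamma(96, 24).
The posterior predictive for a window of length T is Negative Binomial with variance T·α'·(β'+T)/β'² = 5·96·29/576 = 145/6.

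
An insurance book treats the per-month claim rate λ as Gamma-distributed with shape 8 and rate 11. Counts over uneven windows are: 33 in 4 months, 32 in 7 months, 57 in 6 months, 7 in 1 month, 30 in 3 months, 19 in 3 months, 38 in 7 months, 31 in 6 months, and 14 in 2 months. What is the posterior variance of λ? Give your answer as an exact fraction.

Total count: 33 + 32 + 57 + 7 + 30 + 19 + 38 + 31 + 14 = 261.
Total exposure: 4 + 7 + 6 + 1 + 3 + 3 + 7 + 6 + 2 = 39 months.
Posterior: α' = 8 + 261 = 269, β' = 11 + 39 = 50.
Posterior variance = α'/β'² = 269/2500.

269/2500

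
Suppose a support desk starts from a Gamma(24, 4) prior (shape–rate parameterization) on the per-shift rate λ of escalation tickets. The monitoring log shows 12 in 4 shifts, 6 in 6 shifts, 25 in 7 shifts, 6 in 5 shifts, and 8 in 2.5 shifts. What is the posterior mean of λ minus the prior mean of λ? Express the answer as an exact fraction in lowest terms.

Total count: 12 + 6 + 25 + 6 + 8 = 57.
Total exposure: 4 + 6 + 7 + 5 + 2.5 = 24.5 shifts.
The Gamma prior is conjugate for the Poisson rate, so λ | data ~ Gamma(24+57, 4+24.5) = Gamma(81, 57/2).
Posterior mean = 81/(57/2) = 54/19; prior mean = 24/4 = 6. Difference = 54/19 − 6 = -60/19.

-60/19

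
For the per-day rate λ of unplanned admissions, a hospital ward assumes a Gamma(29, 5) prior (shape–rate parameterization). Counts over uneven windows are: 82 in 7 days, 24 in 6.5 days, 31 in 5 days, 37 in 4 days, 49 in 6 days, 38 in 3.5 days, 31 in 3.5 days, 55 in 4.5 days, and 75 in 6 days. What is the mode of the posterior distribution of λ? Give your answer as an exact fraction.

Total count: 82 + 24 + 31 + 37 + 49 + 38 + 31 + 55 + 75 = 422.
Total exposure: 7 + 6.5 + 5 + 4 + 6 + 3.5 + 3.5 + 4.5 + 6 = 46 days.
By Gamma–Poisson conjugacy, the posterior is Gamma(α + Σx, β + Σt) = Gamma(29 + 422, 5 + 46) = Gamma(451, 51).
Posterior mode = (α'−1)/β' = 450/51 = 150/17.

150/17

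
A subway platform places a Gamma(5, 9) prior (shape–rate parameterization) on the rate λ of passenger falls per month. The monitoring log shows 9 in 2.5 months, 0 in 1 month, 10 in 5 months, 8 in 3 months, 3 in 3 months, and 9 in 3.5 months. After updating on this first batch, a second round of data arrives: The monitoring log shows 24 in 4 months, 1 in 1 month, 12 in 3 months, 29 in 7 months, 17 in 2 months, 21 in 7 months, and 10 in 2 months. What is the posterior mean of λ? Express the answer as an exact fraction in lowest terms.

Total count: 9 + 0 + 10 + 8 + 3 + 9 = 39.
Total exposure: 2.5 + 1 + 5 + 3 + 3 + 3.5 = 18 months.
After the first batch: Gamma(5 + 39, 9 + 18) = Gamma(44, 27).
Total count: 24 + 1 + 12 + 29 + 17 + 21 + 10 = 114.
Total exposure: 4 + 1 + 3 + 7 + 2 + 7 + 2 = 26 months.
After the second batch: Gamma(44 + 114, 27 + 26) = Gamma(158, 53).
Posterior mean = α'/β' = 158/53.

158/53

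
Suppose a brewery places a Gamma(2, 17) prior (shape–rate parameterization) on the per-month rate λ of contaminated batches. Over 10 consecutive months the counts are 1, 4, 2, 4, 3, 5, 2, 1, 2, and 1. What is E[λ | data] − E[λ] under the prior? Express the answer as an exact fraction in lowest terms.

Total count: 1 + 4 + 2 + 4 + 3 + 5 + 2 + 1 + 2 + 1 = 25.
Total exposure: 10 months.
The Gamma prior is conjugate for the Poisson rate, so λ | data ~ Gamma(2+25, 17+10) = Gamma(27, 27).
Posterior mean = 27/27 = 1; prior mean = 2/17 = 2/17. Difference = 1 − 2/17 = 15/17.

15/17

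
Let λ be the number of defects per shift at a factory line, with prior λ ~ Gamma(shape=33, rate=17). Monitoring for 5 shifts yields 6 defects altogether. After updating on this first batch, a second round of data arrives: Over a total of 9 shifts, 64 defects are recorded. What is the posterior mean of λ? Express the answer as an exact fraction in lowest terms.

103/31

Total count 6 over total exposure 5 shifts.
After the first batch: Gamma(33 + 6, 17 + 5) = Gamma(39, 22).
Total count 64 over total exposure 9 shifts.
After the second batch: Gamma(39 + 64, 22 + 9) = Gamma(103, 31).
Posterior mean = α'/β' = 103/31.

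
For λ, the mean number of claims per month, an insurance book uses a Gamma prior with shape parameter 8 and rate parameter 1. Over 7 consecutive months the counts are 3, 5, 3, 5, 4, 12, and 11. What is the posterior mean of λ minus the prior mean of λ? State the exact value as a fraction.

Total count: 3 + 5 + 3 + 5 + 4 + 12 + 11 = 43.
Total exposure: 7 months.
Posterior: α' = 8 + 43 = 51, β' = 1 + 7 = 8.
Posterior mean = 51/8 = 51/8; prior mean = 8/1 = 8. Difference = 51/8 − 8 = -13/8.

-13/8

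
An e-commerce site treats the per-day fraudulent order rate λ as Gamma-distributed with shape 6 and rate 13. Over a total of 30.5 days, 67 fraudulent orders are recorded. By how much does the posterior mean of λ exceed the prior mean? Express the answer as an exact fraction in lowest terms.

Total count 67 over total exposure 30.5 days.
The Gamma prior is conjugate for the Poisson rate, so λ | data ~ Gamma(6+67, 13+30.5) = Gamma(73, 87/2).
Posterior mean = 73/(87/2) = 146/87; prior mean = 6/13 = 6/13. Difference = 146/87 − 6/13 = 1376/1131.

1376/1131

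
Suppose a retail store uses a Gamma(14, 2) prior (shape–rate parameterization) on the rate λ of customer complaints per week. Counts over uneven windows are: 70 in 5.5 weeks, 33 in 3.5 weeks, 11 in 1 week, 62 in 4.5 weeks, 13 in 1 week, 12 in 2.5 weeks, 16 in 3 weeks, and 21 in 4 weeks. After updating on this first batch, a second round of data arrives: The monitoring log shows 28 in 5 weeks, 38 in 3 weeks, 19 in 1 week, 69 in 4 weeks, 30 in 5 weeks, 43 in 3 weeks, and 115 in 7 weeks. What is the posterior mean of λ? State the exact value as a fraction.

Total count: 70 + 33 + 11 + 62 + 13 + 12 + 16 + 21 = 238.
Total exposure: 5.5 + 3.5 + 1 + 4.5 + 1 + 2.5 + 3 + 4 = 25 weeks.
After the first batch: Gamma(14 + 238, 2 + 25) = Gamma(252, 27).
Total count: 28 + 38 + 19 + 69 + 30 + 43 + 115 = 342.
Total exposure: 5 + 3 + 1 + 4 + 5 + 3 + 7 = 28 weeks.
After the second batch: Gamma(252 + 342, 27 + 28) = Gamma(594, 55).
Posterior mean = α'/β' = 594/55 = 54/5.

54/5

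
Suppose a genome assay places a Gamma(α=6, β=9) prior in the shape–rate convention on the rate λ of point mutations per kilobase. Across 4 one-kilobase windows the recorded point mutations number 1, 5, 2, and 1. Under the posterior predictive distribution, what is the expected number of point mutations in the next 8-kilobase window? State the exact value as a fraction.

120/13

Total count: 1 + 5 + 2 + 1 = 9.
Total exposure: 4 kilobases.
Conjugate update: add total count to the shape and total exposure to the rate, giving Gamma(15, 13).
Predictive mean over an 8-kilobase window = T·E[λ|data] = 8·15/13 = 120/13.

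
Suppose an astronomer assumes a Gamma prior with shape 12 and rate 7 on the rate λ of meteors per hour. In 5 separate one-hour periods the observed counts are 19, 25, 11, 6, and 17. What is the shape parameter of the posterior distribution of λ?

90

Total count: 19 + 25 + 11 + 6 + 17 = 78.
Total exposure: 5 hours.
Conjugate update: add total count to the shape and total exposure to the rate, giving Gamma(90, 12).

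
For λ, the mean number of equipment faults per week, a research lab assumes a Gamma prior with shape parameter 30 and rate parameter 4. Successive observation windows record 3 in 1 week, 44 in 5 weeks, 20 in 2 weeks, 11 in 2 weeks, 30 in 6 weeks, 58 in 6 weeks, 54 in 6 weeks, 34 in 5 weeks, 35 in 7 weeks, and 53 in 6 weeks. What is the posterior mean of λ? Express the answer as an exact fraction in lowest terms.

186/25

Total count: 3 + 44 + 20 + 11 + 30 + 58 + 54 + 34 + 35 + 53 = 342.
Total exposure: 1 + 5 + 2 + 2 + 6 + 6 + 6 + 5 + 7 + 6 = 46 weeks.
The Gamma prior is conjugate for the Poisson rate, so λ | data ~ Gamma(30+342, 4+46) = Gamma(372, 50).
Posterior mean = α'/β' = 372/50 = 186/25.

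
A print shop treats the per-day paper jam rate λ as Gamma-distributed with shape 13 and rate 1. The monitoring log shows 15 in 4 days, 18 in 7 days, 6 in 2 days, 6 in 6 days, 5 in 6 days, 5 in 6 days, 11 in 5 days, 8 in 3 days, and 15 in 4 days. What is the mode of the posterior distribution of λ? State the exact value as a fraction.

Total count: 15 + 18 + 6 + 6 + 5 + 5 + 11 + 8 + 15 = 89.
Total exposure: 4 + 7 + 2 + 6 + 6 + 6 + 5 + 3 + 4 = 43 days.
Gamma(α, β) with Poisson data over total exposure Σt gives posterior Gamma(α+Σx, β+Σt) = Gamma(102, 44).
Posterior mode = (α'−1)/β' = 101/44.

101/44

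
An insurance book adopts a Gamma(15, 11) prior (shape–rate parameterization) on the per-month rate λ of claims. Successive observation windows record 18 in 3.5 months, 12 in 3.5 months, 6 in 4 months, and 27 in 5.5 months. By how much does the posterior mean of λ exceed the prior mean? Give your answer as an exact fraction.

Total count: 18 + 12 + 6 + 27 = 63.
Total exposure: 3.5 + 3.5 + 4 + 5.5 = 16.5 months.
The Gamma prior is conjugate for the Poisson rate, so λ | data ~ Gamma(15+63, 11+16.5) = Gamma(78, 55/2).
Posterior mean = 78/(55/2) = 156/55; prior mean = 15/11 = 15/11. Difference = 156/55 − 15/11 = 81/55.

81/55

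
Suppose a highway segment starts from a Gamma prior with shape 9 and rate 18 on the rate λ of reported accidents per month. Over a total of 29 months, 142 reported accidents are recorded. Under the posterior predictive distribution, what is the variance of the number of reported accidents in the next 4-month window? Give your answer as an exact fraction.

30804/2209

Total count 142 over total exposure 29 months.
Conjugate update: add total count to the shape and total exposure to the rate, giving Gamma(151, 47).
The posterior predictive for a window of length T is Negative Binomial with variance T·α'·(β'+T)/β'² = 4·151·51/2209 = 30804/2209.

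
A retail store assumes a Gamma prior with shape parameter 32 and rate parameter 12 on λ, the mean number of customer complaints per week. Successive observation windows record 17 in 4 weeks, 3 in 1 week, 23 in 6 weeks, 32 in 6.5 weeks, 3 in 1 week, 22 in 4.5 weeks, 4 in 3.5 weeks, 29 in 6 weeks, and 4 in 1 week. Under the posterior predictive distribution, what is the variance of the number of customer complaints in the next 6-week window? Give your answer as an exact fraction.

1236/49

Total count: 17 + 3 + 23 + 32 + 3 + 22 + 4 + 29 + 4 = 137.
Total exposure: 4 + 1 + 6 + 6.5 + 1 + 4.5 + 3.5 + 6 + 1 = 33.5 weeks.
Gamma(α, β) with Poisson data over total exposure Σt gives posterior Gamma(α+Σx, β+Σt) = Gamma(169, 91/2).
The posterior predictive for a window of length T is Negative Binomial with variance T·α'·(β'+T)/β'² = 6·169·(103/2)/(8281/4) = 1236/49.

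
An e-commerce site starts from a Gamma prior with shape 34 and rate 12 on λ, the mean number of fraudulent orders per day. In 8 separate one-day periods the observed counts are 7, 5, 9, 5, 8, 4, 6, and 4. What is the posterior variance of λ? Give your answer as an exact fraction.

Total count: 7 + 5 + 9 + 5 + 8 + 4 + 6 + 4 = 48.
Total exposure: 8 days.
Conjugate update: add total count to the shape and total exposure to the rate, giving Gamma(82, 20).
Posterior variance = α'/β'² = 82/400 = 41/200.

41/200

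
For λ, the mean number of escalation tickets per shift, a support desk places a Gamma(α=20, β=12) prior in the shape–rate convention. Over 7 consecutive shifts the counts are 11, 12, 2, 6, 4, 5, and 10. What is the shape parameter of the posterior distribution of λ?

70

Total count: 11 + 12 + 2 + 6 + 4 + 5 + 10 = 50.
Total exposure: 7 shifts.
By Gamma–Poisson conjugacy, the posterior is Gamma(α + Σx, β + Σt) = Gamma(20 + 50, 12 + 7) = Gamma(70, 19).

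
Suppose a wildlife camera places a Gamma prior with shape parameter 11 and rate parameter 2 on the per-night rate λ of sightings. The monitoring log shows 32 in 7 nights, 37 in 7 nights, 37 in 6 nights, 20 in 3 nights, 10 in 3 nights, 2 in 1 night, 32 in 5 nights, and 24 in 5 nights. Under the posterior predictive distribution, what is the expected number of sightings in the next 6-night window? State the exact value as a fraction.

Total count: 32 + 37 + 37 + 20 + 10 + 2 + 32 + 24 = 194.
Total exposure: 7 + 7 + 6 + 3 + 3 + 1 + 5 + 5 = 37 nights.
Gamma(α, β) with Poisson data over total exposure Σt gives posterior Gamma(α+Σx, β+Σt) = Gamma(205, 39).
Predictive mean over a 6-night window = T·E[λ|data] = 6·205/39 = 410/13.

410/13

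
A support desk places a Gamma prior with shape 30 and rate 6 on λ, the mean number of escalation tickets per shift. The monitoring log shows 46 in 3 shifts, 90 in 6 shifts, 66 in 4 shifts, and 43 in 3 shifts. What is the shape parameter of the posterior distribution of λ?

275

Total count: 46 + 90 + 66 + 43 = 245.
Total exposure: 3 + 6 + 4 + 3 = 16 shifts.
By Gamma–Poisson conjugacy, the posterior is Gamma(α + Σx, β + Σt) = Gamma(30 + 245, 6 + 16) = Gamma(275, 22).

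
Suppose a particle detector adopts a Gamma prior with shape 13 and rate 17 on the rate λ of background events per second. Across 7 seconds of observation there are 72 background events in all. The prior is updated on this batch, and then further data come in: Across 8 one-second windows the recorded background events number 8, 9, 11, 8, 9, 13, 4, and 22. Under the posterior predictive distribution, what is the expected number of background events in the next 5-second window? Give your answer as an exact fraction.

Total count 72 over total exposure 7 seconds.
After the first batch: Gamma(13 + 72, 17 + 7) = Gamma(85, 24).
Total count: 8 + 9 + 11 + 8 + 9 + 13 + 4 + 22 = 84.
Total exposure: 8 seconds.
After the second batch: Gamma(85 + 84, 24 + 8) = Gamma(169, 32).
Predictive mean over a 5-second window = T·E[λ|data] = 5·169/32 = 845/32.

845/32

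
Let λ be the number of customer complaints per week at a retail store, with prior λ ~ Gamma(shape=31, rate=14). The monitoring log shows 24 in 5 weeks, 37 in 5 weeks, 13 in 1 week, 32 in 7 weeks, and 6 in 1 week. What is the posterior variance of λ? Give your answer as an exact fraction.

13/99

Total count: 24 + 37 + 13 + 32 + 6 = 112.
Total exposure: 5 + 5 + 1 + 7 + 1 = 19 weeks.
Gamma(α, β) with Poisson data over total exposure Σt gives posterior Gamma(α+Σx, β+Σt) = Gamma(143, 33).
Posterior variance = α'/β'² = 143/1089 = 13/99.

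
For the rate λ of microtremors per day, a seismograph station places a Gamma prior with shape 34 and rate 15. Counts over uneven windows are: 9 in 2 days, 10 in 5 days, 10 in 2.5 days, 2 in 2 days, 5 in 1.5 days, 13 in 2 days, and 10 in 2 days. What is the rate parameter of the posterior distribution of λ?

Total count: 9 + 10 + 10 + 2 + 5 + 13 + 10 = 59.
Total exposure: 2 + 5 + 2.5 + 2 + 1.5 + 2 + 2 = 17 days.
The Gamma prior is conjugate for the Poisson rate, so λ | data ~ Gamma(34+59, 15+17) = Gamma(93, 32).

32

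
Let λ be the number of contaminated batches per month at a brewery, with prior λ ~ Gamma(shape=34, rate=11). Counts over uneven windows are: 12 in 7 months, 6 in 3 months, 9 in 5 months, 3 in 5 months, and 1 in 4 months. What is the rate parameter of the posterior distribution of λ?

Total count: 12 + 6 + 9 + 3 + 1 = 31.
Total exposure: 7 + 3 + 5 + 5 + 4 = 24 months.
The Gamma prior is conjugate for the Poisson rate, so λ | data ~ Gamma(34+31, 11+24) = Gamma(65, 35).

35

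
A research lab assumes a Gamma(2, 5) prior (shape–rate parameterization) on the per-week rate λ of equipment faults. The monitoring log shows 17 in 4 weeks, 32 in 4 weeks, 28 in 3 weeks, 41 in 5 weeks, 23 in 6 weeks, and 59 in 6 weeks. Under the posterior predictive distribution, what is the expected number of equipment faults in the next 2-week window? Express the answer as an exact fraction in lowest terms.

404/33

Total count: 17 + 32 + 28 + 41 + 23 + 59 = 200.
Total exposure: 4 + 4 + 3 + 5 + 6 + 6 = 28 weeks.
Posterior: α' = 2 + 200 = 202, β' = 5 + 28 = 33.
Predictive mean over a 2-week window = T·E[λ|data] = 2·202/33 = 404/33.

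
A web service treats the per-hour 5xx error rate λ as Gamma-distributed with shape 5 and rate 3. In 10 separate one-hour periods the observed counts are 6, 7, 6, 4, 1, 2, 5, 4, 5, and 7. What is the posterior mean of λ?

Total count: 6 + 7 + 6 + 4 + 1 + 2 + 5 + 4 + 5 + 7 = 47.
Total exposure: 10 hours.
Posterior: α' = 5 + 47 = 52, β' = 3 + 10 = 13.
Posterior mean = α'/β' = 52/13 = 4.

4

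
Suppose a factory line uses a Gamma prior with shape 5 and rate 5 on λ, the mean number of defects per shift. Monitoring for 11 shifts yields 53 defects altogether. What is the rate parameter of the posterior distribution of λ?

Total count 53 over total exposure 11 shifts.
By Gamma–Poisson conjugacy, the posterior is Gamma(α + Σx, β + Σt) = Gamma(5 + 53, 5 + 11) = Gamma(58, 16).

16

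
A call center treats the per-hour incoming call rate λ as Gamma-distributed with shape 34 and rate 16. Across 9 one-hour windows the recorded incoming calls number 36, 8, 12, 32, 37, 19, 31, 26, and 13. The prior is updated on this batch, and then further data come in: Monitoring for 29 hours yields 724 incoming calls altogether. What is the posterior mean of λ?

18

Total count: 36 + 8 + 12 + 32 + 37 + 19 + 31 + 26 + 13 = 214.
Total exposure: 9 hours.
After the first batch: Gamma(34 + 214, 16 + 9) = Gamma(248, 25).
Total count 724 over total exposure 29 hours.
After the second batch: Gamma(248 + 724, 25 + 29) = Gamma(972, 54).
Posterior mean = α'/β' = 972/54 = 18.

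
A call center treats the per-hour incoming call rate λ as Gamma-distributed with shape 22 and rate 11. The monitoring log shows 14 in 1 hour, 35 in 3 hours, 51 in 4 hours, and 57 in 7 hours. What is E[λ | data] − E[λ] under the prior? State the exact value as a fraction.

Total count: 14 + 35 + 51 + 57 = 157.
Total exposure: 1 + 3 + 4 + 7 = 15 hours.
By Gamma–Poisson conjugacy, the posterior is Gamma(α + Σx, β + Σt) = Gamma(22 + 157, 11 + 15) = Gamma(179, 26).
Posterior mean = 179/26 = 179/26; prior mean = 22/11 = 2. Difference = 179/26 − 2 = 127/26.

127/26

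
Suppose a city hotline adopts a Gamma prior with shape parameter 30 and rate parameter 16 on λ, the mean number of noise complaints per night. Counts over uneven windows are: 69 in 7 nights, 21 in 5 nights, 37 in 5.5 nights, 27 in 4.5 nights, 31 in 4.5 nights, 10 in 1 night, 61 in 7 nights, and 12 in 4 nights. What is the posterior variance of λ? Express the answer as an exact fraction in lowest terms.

1192/11881

Total count: 69 + 21 + 37 + 27 + 31 + 10 + 61 + 12 = 268.
Total exposure: 7 + 5 + 5.5 + 4.5 + 4.5 + 1 + 7 + 4 = 38.5 nights.
Gamma(α, β) with Poisson data over total exposure Σt gives posterior Gamma(α+Σx, β+Σt) = Gamma(298, 109/2).
Posterior variance = α'/β'² = 298/(11881/4) = 1192/11881.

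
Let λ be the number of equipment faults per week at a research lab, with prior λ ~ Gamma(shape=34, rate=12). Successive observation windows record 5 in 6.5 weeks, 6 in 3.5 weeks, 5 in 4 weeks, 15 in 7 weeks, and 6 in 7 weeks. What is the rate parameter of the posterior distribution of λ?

Total count: 5 + 6 + 5 + 15 + 6 = 37.
Total exposure: 6.5 + 3.5 + 4 + 7 + 7 = 28 weeks.
Posterior: α' = 34 + 37 = 71, β' = 12 + 28 = 40.

40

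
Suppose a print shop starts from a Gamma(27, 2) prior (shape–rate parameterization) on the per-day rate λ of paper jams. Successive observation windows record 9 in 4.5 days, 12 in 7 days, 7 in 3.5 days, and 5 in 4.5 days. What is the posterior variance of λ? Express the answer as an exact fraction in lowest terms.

240/1849

Total count: 9 + 12 + 7 + 5 = 33.
Total exposure: 4.5 + 7 + 3.5 + 4.5 = 19.5 days.
By Gamma–Poisson conjugacy, the posterior is Gamma(α + Σx, β + Σt) = Gamma(27 + 33, 2 + 19.5) = Gamma(60, 43/2).
Posterior variance = α'/β'² = 60/(1849/4) = 240/1849.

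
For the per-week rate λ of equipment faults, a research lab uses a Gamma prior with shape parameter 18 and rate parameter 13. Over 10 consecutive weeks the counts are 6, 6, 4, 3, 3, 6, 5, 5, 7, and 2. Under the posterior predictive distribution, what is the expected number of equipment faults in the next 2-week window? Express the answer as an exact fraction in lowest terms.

130/23

Total count: 6 + 6 + 4 + 3 + 3 + 6 + 5 + 5 + 7 + 2 = 47.
Total exposure: 10 weeks.
The Gamma prior is conjugate for the Poisson rate, so λ | data ~ Gamma(18+47, 13+10) = Gamma(65, 23).
Predictive mean over a 2-week window = T·E[λ|data] = 2·65/23 = 130/23.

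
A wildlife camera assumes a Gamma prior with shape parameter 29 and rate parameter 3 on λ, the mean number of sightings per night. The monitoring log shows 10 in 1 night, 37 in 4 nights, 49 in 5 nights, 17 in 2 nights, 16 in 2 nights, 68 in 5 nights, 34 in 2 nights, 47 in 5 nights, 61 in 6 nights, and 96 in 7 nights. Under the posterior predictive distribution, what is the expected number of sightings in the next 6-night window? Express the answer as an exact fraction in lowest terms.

Total count: 10 + 37 + 49 + 17 + 16 + 68 + 34 + 47 + 61 + 96 = 435.
Total exposure: 1 + 4 + 5 + 2 + 2 + 5 + 2 + 5 + 6 + 7 = 39 nights.
Posterior: α' = 29 + 435 = 464, β' = 3 + 39 = 42.
Predictive mean over a 6-night window = T·E[λ|data] = 6·464/42 = 464/7.

464/7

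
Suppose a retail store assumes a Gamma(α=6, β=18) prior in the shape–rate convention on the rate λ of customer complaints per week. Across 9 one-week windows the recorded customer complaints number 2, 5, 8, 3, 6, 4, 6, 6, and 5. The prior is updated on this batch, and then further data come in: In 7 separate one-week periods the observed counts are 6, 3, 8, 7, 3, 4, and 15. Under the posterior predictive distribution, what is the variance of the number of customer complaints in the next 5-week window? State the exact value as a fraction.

Total count: 2 + 5 + 8 + 3 + 6 + 4 + 6 + 6 + 5 = 45.
Total exposure: 9 weeks.
After the first batch: Gamma(6 + 45, 18 + 9) = Gamma(51, 27).
Total count: 6 + 3 + 8 + 7 + 3 + 4 + 15 = 46.
Total exposure: 7 weeks.
After the second batch: Gamma(51 + 46, 27 + 7) = Gamma(97, 34).
The posterior predictive for a window of length T is Negative Binomial with variance T·α'·(β'+T)/β'² = 5·97·39/1156 = 18915/1156.

18915/1156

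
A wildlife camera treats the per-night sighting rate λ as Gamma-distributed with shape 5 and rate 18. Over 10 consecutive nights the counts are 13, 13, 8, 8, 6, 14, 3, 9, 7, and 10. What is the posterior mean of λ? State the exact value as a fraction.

Total count: 13 + 13 + 8 + 8 + 6 + 14 + 3 + 9 + 7 + 10 = 91.
Total exposure: 10 nights.
By Gamma–Poisson conjugacy, the posterior is Gamma(α + Σx, β + Σt) = Gamma(5 + 91, 18 + 10) = Gamma(96, 28).
Posterior mean = α'/β' = 96/28 = 24/7.

24/7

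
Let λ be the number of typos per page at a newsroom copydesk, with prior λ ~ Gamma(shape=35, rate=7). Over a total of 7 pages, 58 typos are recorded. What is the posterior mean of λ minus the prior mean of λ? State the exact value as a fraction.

23/14

Total count 58 over total exposure 7 pages.
Conjugate update: add total count to the shape and total exposure to the rate, giving Gamma(93, 14).
Posterior mean = 93/14 = 93/14; prior mean = 35/7 = 5. Difference = 93/14 − 5 = 23/14.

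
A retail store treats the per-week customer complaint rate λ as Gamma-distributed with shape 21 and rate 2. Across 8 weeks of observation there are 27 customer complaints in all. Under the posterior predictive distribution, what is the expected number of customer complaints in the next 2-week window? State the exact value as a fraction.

Total count 27 over total exposure 8 weeks.
Conjugate update: add total count to the shape and total exposure to the rate, giving Gamma(48, 10).
Predictive mean over a 2-week window = T·E[λ|data] = 2·48/10 = 48/5.

48/5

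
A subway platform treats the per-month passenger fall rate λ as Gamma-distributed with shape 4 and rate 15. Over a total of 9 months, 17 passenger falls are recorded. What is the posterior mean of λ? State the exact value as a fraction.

Total count 17 over total exposure 9 months.
Conjugate update: add total count to the shape and total exposure to the rate, giving Gamma(21, 24).
Posterior mean = α'/β' = 21/24 = 7/8.

7/8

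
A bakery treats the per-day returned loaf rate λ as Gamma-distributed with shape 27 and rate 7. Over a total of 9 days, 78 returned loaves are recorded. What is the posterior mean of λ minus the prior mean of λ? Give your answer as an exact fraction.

303/112

Total count 78 over total exposure 9 days.
Conjugate update: add total count to the shape and total exposure to the rate, giving Gamma(105, 16).
Posterior mean = 105/16 = 105/16; prior mean = 27/7 = 27/7. Difference = 105/16 − 27/7 = 303/112.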